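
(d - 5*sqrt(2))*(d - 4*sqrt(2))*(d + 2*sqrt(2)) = d^3 - 7*sqrt(2)*d^2 + 4*d + 80*sqrt(2)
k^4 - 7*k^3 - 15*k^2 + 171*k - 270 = (k - 6)*(k - 3)^2*(k + 5)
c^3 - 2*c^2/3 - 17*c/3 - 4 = (c - 3)*(c + 1)*(c + 4/3)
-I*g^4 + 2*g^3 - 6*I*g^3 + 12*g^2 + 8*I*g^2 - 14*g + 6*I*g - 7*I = (g + 7)*(g + I)^2*(-I*g + I)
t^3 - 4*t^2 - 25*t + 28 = (t - 7)*(t - 1)*(t + 4)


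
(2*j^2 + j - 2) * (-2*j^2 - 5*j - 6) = -4*j^4 - 12*j^3 - 13*j^2 + 4*j + 12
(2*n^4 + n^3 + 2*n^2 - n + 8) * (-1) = -2*n^4 - n^3 - 2*n^2 + n - 8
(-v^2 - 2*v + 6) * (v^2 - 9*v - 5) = -v^4 + 7*v^3 + 29*v^2 - 44*v - 30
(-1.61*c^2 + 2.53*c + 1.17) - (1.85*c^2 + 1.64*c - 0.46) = -3.46*c^2 + 0.89*c + 1.63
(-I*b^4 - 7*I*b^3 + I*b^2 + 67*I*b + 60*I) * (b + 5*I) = -I*b^5 + 5*b^4 - 7*I*b^4 + 35*b^3 + I*b^3 - 5*b^2 + 67*I*b^2 - 335*b + 60*I*b - 300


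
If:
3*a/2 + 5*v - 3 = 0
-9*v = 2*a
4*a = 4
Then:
No Solution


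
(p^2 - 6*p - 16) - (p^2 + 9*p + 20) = -15*p - 36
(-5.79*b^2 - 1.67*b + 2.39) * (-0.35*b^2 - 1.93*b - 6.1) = 2.0265*b^4 + 11.7592*b^3 + 37.7056*b^2 + 5.5743*b - 14.579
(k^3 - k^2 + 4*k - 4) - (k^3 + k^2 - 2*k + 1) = -2*k^2 + 6*k - 5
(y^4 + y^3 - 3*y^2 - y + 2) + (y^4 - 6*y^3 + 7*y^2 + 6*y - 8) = 2*y^4 - 5*y^3 + 4*y^2 + 5*y - 6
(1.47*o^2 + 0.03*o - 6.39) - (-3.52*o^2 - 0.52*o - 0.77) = 4.99*o^2 + 0.55*o - 5.62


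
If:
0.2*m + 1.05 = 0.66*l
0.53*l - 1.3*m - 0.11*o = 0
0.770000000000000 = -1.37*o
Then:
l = 1.83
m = 0.79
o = -0.56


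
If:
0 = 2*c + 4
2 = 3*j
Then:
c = -2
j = 2/3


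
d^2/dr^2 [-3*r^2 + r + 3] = -6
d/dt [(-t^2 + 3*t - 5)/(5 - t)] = (t^2 - 10*t + 10)/(t^2 - 10*t + 25)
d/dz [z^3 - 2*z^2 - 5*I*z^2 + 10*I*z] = 3*z^2 - 4*z - 10*I*z + 10*I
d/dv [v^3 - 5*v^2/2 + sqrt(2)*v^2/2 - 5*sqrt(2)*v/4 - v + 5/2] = 3*v^2 - 5*v + sqrt(2)*v - 5*sqrt(2)/4 - 1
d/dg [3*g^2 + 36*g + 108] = 6*g + 36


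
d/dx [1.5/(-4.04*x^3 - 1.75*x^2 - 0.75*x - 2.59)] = (18.18*x^2 + 5.25*x + 1.125)/(4.04*x^3 + 1.75*x^2 + 0.75*x + 2.59)^2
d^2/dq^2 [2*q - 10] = 0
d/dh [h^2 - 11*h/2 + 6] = 2*h - 11/2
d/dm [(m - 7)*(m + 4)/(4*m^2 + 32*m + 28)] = (11*m^2 + 70*m + 203)/(4*(m^4 + 16*m^3 + 78*m^2 + 112*m + 49))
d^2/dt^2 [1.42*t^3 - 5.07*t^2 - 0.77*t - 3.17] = 8.52*t - 10.14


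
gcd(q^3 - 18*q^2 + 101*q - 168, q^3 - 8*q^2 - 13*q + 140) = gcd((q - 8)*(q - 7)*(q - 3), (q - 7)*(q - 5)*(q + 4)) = q - 7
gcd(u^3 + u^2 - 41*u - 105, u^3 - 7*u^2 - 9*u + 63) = u^2 - 4*u - 21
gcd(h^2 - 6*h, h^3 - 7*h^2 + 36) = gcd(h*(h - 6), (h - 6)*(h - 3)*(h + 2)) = h - 6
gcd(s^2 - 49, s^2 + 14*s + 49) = s + 7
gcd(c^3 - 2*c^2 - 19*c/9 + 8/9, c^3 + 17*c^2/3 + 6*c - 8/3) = c - 1/3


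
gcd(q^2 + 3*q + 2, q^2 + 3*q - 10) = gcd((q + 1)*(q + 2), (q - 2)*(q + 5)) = 1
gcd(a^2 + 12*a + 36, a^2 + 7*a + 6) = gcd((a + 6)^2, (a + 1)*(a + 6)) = a + 6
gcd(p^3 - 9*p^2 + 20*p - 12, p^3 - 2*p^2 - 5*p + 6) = p - 1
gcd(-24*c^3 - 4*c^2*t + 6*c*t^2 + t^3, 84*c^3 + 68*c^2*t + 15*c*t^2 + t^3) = 12*c^2 + 8*c*t + t^2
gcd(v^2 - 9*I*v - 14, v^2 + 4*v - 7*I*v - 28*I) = v - 7*I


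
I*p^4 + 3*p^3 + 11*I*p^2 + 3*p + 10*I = (p - 5*I)*(p + I)*(p + 2*I)*(I*p + 1)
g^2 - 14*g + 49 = (g - 7)^2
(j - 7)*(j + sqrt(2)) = j^2 - 7*j + sqrt(2)*j - 7*sqrt(2)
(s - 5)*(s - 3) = s^2 - 8*s + 15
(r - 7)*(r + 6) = r^2 - r - 42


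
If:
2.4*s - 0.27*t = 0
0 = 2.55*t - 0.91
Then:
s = 0.04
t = 0.36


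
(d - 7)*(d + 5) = d^2 - 2*d - 35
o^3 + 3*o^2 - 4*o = o*(o - 1)*(o + 4)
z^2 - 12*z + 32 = (z - 8)*(z - 4)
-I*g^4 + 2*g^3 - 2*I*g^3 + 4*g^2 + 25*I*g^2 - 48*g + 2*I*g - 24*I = (g - 4)*(g + 6)*(g + I)*(-I*g + 1)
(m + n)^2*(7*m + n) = 7*m^3 + 15*m^2*n + 9*m*n^2 + n^3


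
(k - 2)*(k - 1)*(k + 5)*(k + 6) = k^4 + 8*k^3 - k^2 - 68*k + 60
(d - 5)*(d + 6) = d^2 + d - 30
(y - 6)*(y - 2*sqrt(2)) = y^2 - 6*y - 2*sqrt(2)*y + 12*sqrt(2)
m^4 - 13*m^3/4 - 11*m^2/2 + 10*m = m*(m - 4)*(m - 5/4)*(m + 2)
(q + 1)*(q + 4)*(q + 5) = q^3 + 10*q^2 + 29*q + 20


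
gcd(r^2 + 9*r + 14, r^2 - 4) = r + 2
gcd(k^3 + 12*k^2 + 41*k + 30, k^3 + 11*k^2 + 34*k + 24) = k^2 + 7*k + 6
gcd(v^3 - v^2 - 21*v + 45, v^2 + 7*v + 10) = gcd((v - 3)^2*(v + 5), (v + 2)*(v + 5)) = v + 5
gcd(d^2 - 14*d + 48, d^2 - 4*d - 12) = d - 6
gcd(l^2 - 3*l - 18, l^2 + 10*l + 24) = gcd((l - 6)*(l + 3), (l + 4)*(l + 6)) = 1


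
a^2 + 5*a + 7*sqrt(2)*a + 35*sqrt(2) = (a + 5)*(a + 7*sqrt(2))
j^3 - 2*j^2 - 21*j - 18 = (j - 6)*(j + 1)*(j + 3)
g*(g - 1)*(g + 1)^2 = g^4 + g^3 - g^2 - g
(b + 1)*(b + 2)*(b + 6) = b^3 + 9*b^2 + 20*b + 12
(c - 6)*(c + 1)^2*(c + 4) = c^4 - 27*c^2 - 50*c - 24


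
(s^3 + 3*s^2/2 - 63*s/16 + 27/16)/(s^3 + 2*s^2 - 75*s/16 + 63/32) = 2*(s + 3)/(2*s + 7)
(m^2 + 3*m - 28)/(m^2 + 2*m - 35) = (m - 4)/(m - 5)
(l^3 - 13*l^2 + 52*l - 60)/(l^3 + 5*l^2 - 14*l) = (l^2 - 11*l + 30)/(l*(l + 7))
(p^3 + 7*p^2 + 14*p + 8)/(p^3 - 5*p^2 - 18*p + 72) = (p^2 + 3*p + 2)/(p^2 - 9*p + 18)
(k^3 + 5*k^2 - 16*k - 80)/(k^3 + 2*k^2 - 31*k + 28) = (k^2 + 9*k + 20)/(k^2 + 6*k - 7)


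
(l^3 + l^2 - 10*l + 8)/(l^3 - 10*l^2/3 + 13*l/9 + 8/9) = 9*(l^2 + 2*l - 8)/(9*l^2 - 21*l - 8)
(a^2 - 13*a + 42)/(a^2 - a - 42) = (a - 6)/(a + 6)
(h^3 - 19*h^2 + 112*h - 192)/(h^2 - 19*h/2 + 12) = 2*(h^2 - 11*h + 24)/(2*h - 3)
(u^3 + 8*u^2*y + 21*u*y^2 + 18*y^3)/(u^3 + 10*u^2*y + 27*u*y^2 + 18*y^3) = (u^2 + 5*u*y + 6*y^2)/(u^2 + 7*u*y + 6*y^2)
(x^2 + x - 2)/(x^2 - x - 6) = (x - 1)/(x - 3)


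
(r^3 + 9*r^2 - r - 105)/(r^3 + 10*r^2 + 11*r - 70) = (r - 3)/(r - 2)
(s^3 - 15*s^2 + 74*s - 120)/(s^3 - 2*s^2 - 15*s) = (s^2 - 10*s + 24)/(s*(s + 3))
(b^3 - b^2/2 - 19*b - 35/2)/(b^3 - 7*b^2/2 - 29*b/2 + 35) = (b + 1)/(b - 2)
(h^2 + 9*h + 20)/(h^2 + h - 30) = (h^2 + 9*h + 20)/(h^2 + h - 30)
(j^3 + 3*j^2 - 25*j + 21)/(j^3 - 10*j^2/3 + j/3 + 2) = 3*(j + 7)/(3*j + 2)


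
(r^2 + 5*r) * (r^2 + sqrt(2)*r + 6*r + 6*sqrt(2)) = r^4 + sqrt(2)*r^3 + 11*r^3 + 11*sqrt(2)*r^2 + 30*r^2 + 30*sqrt(2)*r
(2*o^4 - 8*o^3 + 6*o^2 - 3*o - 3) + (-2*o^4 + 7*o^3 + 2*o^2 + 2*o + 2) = -o^3 + 8*o^2 - o - 1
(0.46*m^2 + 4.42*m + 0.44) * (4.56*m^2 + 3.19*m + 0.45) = 2.0976*m^4 + 21.6226*m^3 + 16.3132*m^2 + 3.3926*m + 0.198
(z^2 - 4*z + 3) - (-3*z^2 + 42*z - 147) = 4*z^2 - 46*z + 150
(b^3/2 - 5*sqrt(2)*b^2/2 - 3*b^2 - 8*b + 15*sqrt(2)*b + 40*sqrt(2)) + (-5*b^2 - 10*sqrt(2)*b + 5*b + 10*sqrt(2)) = b^3/2 - 8*b^2 - 5*sqrt(2)*b^2/2 - 3*b + 5*sqrt(2)*b + 50*sqrt(2)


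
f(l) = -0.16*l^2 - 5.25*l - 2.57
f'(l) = -0.32*l - 5.25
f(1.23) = -9.27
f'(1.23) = -5.64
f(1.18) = -8.99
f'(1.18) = -5.63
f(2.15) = -14.60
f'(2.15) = -5.94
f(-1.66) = 5.70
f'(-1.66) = -4.72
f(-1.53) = 5.09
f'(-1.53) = -4.76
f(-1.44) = 4.66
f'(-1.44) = -4.79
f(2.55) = -17.00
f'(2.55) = -6.07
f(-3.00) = 11.74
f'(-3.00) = -4.29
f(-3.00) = 11.74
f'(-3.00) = -4.29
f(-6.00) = 23.17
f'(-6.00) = -3.33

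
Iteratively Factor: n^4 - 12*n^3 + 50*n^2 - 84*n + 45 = (n - 5)*(n^3 - 7*n^2 + 15*n - 9) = (n - 5)*(n - 3)*(n^2 - 4*n + 3) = (n - 5)*(n - 3)^2*(n - 1)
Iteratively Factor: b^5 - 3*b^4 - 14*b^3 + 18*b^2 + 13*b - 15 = (b + 1)*(b^4 - 4*b^3 - 10*b^2 + 28*b - 15) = (b - 1)*(b + 1)*(b^3 - 3*b^2 - 13*b + 15) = (b - 5)*(b - 1)*(b + 1)*(b^2 + 2*b - 3) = (b - 5)*(b - 1)*(b + 1)*(b + 3)*(b - 1)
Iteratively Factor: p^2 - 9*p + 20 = (p - 5)*(p - 4)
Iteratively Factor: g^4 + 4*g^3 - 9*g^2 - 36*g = (g + 3)*(g^3 + g^2 - 12*g) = g*(g + 3)*(g^2 + g - 12) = g*(g + 3)*(g + 4)*(g - 3)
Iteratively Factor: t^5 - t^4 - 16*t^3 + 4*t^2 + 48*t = (t + 3)*(t^4 - 4*t^3 - 4*t^2 + 16*t) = t*(t + 3)*(t^3 - 4*t^2 - 4*t + 16) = t*(t - 2)*(t + 3)*(t^2 - 2*t - 8) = t*(t - 4)*(t - 2)*(t + 3)*(t + 2)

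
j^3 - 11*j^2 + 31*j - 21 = (j - 7)*(j - 3)*(j - 1)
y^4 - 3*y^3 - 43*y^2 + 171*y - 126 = (y - 6)*(y - 3)*(y - 1)*(y + 7)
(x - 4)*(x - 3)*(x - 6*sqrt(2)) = x^3 - 6*sqrt(2)*x^2 - 7*x^2 + 12*x + 42*sqrt(2)*x - 72*sqrt(2)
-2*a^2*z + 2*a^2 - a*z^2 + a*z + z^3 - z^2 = (-2*a + z)*(a + z)*(z - 1)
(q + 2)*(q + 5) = q^2 + 7*q + 10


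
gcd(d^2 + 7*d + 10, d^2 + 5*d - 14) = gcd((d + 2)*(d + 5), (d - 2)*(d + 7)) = 1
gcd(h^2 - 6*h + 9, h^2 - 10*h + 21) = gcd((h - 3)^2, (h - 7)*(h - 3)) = h - 3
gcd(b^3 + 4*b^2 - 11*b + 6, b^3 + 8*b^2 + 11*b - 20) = b - 1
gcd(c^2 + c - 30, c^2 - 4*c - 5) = c - 5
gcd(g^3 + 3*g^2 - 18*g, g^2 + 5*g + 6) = 1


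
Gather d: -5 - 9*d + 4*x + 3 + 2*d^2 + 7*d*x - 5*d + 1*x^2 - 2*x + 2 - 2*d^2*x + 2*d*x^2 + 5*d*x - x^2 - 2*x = d^2*(2 - 2*x) + d*(2*x^2 + 12*x - 14)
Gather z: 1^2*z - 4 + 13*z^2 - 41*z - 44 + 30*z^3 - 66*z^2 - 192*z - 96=30*z^3 - 53*z^2 - 232*z - 144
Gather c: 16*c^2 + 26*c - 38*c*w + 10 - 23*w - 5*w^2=16*c^2 + c*(26 - 38*w) - 5*w^2 - 23*w + 10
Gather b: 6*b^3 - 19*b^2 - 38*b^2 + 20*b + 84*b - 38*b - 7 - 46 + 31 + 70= 6*b^3 - 57*b^2 + 66*b + 48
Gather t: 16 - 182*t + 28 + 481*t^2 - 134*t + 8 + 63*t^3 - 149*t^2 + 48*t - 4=63*t^3 + 332*t^2 - 268*t + 48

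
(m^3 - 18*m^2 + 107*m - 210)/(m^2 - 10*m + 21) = (m^2 - 11*m + 30)/(m - 3)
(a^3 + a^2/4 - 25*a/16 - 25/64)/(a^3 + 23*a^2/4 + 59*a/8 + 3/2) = (16*a^2 - 25)/(8*(2*a^2 + 11*a + 12))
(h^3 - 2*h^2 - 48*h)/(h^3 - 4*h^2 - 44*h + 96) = h/(h - 2)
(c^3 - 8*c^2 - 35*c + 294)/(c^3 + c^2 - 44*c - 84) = (c - 7)/(c + 2)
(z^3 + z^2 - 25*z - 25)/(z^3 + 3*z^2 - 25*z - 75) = (z + 1)/(z + 3)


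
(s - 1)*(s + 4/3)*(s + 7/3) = s^3 + 8*s^2/3 - 5*s/9 - 28/9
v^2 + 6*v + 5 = (v + 1)*(v + 5)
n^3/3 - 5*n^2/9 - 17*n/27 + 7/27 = (n/3 + 1/3)*(n - 7/3)*(n - 1/3)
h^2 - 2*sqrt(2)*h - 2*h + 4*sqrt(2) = (h - 2)*(h - 2*sqrt(2))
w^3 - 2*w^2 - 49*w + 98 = (w - 7)*(w - 2)*(w + 7)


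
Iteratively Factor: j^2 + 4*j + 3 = (j + 1)*(j + 3)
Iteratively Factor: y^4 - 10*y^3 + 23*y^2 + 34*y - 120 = (y - 4)*(y^3 - 6*y^2 - y + 30) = (y - 4)*(y + 2)*(y^2 - 8*y + 15) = (y - 5)*(y - 4)*(y + 2)*(y - 3)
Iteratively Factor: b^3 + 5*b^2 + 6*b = (b + 2)*(b^2 + 3*b) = (b + 2)*(b + 3)*(b)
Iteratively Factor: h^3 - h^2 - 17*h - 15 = (h + 3)*(h^2 - 4*h - 5) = (h - 5)*(h + 3)*(h + 1)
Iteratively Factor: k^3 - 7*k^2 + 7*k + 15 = (k + 1)*(k^2 - 8*k + 15) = (k - 5)*(k + 1)*(k - 3)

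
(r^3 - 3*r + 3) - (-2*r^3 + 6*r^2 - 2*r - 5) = 3*r^3 - 6*r^2 - r + 8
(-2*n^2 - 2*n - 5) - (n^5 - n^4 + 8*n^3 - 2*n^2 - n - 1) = -n^5 + n^4 - 8*n^3 - n - 4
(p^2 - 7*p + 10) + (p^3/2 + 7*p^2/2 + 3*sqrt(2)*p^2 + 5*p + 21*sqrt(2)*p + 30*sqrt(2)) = p^3/2 + 3*sqrt(2)*p^2 + 9*p^2/2 - 2*p + 21*sqrt(2)*p + 10 + 30*sqrt(2)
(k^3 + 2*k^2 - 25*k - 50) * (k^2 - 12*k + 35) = k^5 - 10*k^4 - 14*k^3 + 320*k^2 - 275*k - 1750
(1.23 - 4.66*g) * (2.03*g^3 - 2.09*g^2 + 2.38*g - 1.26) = -9.4598*g^4 + 12.2363*g^3 - 13.6615*g^2 + 8.799*g - 1.5498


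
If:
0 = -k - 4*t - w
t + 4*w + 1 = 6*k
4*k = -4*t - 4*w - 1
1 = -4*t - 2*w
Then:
No Solution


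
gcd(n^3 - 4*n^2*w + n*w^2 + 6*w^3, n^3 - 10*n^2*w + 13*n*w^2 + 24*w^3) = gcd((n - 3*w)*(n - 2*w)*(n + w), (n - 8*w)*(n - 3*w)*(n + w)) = -n^2 + 2*n*w + 3*w^2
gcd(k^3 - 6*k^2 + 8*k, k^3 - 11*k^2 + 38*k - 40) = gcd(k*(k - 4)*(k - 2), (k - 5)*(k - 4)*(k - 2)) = k^2 - 6*k + 8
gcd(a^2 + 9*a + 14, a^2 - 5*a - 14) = a + 2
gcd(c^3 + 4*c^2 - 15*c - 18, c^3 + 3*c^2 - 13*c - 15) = c^2 - 2*c - 3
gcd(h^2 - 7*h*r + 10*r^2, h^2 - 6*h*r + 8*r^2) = -h + 2*r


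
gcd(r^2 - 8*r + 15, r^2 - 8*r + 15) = r^2 - 8*r + 15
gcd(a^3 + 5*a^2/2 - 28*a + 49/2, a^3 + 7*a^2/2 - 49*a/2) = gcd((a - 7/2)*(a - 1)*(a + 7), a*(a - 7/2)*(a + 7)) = a^2 + 7*a/2 - 49/2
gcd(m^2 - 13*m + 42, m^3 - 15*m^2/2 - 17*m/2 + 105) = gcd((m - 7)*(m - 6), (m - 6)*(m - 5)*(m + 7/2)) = m - 6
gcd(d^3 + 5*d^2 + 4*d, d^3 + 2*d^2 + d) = d^2 + d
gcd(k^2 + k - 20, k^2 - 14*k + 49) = 1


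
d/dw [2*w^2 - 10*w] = 4*w - 10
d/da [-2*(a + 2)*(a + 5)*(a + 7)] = -6*a^2 - 56*a - 118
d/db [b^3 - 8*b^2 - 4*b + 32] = 3*b^2 - 16*b - 4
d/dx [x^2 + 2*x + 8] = 2*x + 2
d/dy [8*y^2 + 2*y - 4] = 16*y + 2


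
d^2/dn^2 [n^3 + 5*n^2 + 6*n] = 6*n + 10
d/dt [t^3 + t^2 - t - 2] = 3*t^2 + 2*t - 1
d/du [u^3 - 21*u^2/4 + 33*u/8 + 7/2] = 3*u^2 - 21*u/2 + 33/8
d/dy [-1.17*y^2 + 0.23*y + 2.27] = 0.23 - 2.34*y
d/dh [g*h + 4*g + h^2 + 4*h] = g + 2*h + 4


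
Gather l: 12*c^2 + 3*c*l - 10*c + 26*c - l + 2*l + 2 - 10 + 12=12*c^2 + 16*c + l*(3*c + 1) + 4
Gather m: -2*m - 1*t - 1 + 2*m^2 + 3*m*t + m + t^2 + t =2*m^2 + m*(3*t - 1) + t^2 - 1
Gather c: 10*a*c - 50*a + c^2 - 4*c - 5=-50*a + c^2 + c*(10*a - 4) - 5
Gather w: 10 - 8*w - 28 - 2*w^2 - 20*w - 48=-2*w^2 - 28*w - 66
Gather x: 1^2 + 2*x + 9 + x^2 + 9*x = x^2 + 11*x + 10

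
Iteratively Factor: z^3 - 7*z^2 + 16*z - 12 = (z - 2)*(z^2 - 5*z + 6) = (z - 3)*(z - 2)*(z - 2)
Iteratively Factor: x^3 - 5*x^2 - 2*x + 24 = (x - 4)*(x^2 - x - 6) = (x - 4)*(x - 3)*(x + 2)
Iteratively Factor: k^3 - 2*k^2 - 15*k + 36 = (k - 3)*(k^2 + k - 12) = (k - 3)^2*(k + 4)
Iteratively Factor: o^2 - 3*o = (o - 3)*(o)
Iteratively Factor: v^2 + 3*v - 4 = (v - 1)*(v + 4)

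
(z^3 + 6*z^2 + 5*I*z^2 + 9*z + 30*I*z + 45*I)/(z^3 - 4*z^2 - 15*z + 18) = (z^2 + z*(3 + 5*I) + 15*I)/(z^2 - 7*z + 6)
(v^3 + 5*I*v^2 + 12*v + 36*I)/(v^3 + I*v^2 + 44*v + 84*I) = (v - 3*I)/(v - 7*I)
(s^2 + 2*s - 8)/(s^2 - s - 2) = (s + 4)/(s + 1)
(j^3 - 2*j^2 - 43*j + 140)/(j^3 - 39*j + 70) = (j - 4)/(j - 2)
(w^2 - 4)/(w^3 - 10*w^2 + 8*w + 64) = (w - 2)/(w^2 - 12*w + 32)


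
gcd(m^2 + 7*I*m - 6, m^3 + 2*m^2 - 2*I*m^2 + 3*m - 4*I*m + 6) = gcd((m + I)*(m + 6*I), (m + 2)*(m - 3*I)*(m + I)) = m + I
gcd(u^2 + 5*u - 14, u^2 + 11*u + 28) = u + 7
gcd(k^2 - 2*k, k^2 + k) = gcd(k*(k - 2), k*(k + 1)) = k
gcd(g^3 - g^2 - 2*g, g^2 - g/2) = g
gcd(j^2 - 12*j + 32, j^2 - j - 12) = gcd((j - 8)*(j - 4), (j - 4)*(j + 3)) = j - 4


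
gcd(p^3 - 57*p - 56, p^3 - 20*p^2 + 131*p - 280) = p - 8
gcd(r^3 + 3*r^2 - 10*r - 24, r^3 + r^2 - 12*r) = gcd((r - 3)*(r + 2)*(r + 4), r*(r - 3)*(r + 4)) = r^2 + r - 12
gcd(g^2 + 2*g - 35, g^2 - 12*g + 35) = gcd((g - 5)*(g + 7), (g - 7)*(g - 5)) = g - 5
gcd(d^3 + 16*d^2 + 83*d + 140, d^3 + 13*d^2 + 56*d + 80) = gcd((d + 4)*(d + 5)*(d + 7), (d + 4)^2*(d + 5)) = d^2 + 9*d + 20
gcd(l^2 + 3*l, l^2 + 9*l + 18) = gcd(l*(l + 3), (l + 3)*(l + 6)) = l + 3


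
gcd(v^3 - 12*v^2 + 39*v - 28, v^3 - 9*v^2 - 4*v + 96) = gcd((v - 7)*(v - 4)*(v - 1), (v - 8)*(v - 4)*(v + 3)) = v - 4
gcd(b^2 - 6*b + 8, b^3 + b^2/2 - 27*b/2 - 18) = b - 4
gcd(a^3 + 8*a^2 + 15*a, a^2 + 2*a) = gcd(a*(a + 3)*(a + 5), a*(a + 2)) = a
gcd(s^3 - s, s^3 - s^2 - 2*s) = s^2 + s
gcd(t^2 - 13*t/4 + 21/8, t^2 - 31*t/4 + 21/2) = t - 7/4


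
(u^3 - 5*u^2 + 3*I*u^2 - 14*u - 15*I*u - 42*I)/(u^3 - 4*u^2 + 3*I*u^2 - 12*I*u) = (u^2 - 5*u - 14)/(u*(u - 4))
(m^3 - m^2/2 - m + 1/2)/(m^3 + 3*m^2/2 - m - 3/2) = (2*m - 1)/(2*m + 3)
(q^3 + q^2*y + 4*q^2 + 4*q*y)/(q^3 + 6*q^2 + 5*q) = (q^2 + q*y + 4*q + 4*y)/(q^2 + 6*q + 5)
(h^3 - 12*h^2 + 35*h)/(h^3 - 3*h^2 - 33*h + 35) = h*(h - 5)/(h^2 + 4*h - 5)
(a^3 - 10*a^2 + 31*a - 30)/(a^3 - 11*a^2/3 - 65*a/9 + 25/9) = 9*(a^2 - 5*a + 6)/(9*a^2 + 12*a - 5)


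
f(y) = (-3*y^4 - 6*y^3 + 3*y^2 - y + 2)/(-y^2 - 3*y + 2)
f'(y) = (2*y + 3)*(-3*y^4 - 6*y^3 + 3*y^2 - y + 2)/(-y^2 - 3*y + 2)^2 + (-12*y^3 - 18*y^2 + 6*y - 1)/(-y^2 - 3*y + 2)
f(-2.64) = -3.31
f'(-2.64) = 29.17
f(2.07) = 11.24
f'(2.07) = 10.81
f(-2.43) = 1.07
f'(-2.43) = 14.27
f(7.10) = 138.07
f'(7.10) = 39.96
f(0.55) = 22.84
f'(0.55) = 1862.90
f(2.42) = 15.36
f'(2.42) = 12.73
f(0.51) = 6.06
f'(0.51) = 95.94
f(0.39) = 2.42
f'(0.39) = 10.39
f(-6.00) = 154.75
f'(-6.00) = -32.14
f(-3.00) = -24.50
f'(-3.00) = 108.25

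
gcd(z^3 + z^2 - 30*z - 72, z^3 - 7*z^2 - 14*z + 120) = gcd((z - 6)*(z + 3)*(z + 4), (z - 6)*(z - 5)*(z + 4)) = z^2 - 2*z - 24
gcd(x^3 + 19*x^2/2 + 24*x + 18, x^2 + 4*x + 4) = x + 2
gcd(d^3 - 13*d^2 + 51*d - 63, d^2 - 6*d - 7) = d - 7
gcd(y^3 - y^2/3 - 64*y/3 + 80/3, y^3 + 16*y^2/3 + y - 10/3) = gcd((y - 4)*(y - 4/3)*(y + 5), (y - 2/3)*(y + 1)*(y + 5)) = y + 5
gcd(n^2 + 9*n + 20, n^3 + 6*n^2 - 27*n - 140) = n + 4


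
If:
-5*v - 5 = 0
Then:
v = -1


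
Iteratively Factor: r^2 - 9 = (r + 3)*(r - 3)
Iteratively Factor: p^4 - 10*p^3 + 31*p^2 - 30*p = (p)*(p^3 - 10*p^2 + 31*p - 30) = p*(p - 5)*(p^2 - 5*p + 6) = p*(p - 5)*(p - 2)*(p - 3)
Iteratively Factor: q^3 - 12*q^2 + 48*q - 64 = (q - 4)*(q^2 - 8*q + 16) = (q - 4)^2*(q - 4)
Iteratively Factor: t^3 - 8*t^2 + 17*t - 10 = (t - 1)*(t^2 - 7*t + 10) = (t - 5)*(t - 1)*(t - 2)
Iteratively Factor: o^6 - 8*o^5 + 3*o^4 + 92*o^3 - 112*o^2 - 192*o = (o)*(o^5 - 8*o^4 + 3*o^3 + 92*o^2 - 112*o - 192) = o*(o - 4)*(o^4 - 4*o^3 - 13*o^2 + 40*o + 48) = o*(o - 4)*(o + 1)*(o^3 - 5*o^2 - 8*o + 48) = o*(o - 4)*(o + 1)*(o + 3)*(o^2 - 8*o + 16) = o*(o - 4)^2*(o + 1)*(o + 3)*(o - 4)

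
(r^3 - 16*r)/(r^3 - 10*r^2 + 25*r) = (r^2 - 16)/(r^2 - 10*r + 25)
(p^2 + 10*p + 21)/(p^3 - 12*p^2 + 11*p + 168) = (p + 7)/(p^2 - 15*p + 56)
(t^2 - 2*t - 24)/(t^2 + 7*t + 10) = (t^2 - 2*t - 24)/(t^2 + 7*t + 10)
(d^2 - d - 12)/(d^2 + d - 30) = (d^2 - d - 12)/(d^2 + d - 30)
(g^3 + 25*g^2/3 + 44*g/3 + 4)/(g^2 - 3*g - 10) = (g^2 + 19*g/3 + 2)/(g - 5)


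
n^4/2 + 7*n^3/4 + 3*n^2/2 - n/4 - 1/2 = (n/2 + 1/2)*(n - 1/2)*(n + 1)*(n + 2)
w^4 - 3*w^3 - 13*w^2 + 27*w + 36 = (w - 4)*(w - 3)*(w + 1)*(w + 3)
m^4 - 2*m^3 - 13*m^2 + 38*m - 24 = (m - 3)*(m - 2)*(m - 1)*(m + 4)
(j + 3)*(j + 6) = j^2 + 9*j + 18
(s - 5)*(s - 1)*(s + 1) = s^3 - 5*s^2 - s + 5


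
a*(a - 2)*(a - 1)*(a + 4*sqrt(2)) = a^4 - 3*a^3 + 4*sqrt(2)*a^3 - 12*sqrt(2)*a^2 + 2*a^2 + 8*sqrt(2)*a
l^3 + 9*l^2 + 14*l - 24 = (l - 1)*(l + 4)*(l + 6)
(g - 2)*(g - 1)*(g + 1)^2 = g^4 - g^3 - 3*g^2 + g + 2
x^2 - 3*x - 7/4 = (x - 7/2)*(x + 1/2)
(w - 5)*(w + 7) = w^2 + 2*w - 35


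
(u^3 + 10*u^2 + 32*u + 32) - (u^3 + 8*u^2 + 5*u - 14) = 2*u^2 + 27*u + 46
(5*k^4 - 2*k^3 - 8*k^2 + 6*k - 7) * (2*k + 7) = 10*k^5 + 31*k^4 - 30*k^3 - 44*k^2 + 28*k - 49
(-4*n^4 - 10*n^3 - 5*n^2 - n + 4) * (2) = -8*n^4 - 20*n^3 - 10*n^2 - 2*n + 8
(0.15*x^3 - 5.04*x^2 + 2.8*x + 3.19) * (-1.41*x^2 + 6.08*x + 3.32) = -0.2115*x^5 + 8.0184*x^4 - 34.0932*x^3 - 4.2067*x^2 + 28.6912*x + 10.5908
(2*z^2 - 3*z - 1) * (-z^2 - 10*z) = -2*z^4 - 17*z^3 + 31*z^2 + 10*z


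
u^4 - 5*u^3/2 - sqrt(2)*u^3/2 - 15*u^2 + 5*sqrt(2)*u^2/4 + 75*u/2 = u*(u - 5/2)*(u - 3*sqrt(2))*(u + 5*sqrt(2)/2)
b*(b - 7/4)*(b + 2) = b^3 + b^2/4 - 7*b/2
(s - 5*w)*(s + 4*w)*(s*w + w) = s^3*w - s^2*w^2 + s^2*w - 20*s*w^3 - s*w^2 - 20*w^3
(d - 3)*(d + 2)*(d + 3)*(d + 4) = d^4 + 6*d^3 - d^2 - 54*d - 72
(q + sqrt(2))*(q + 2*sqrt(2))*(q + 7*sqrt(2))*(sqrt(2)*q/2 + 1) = sqrt(2)*q^4/2 + 11*q^3 + 33*sqrt(2)*q^2 + 74*q + 28*sqrt(2)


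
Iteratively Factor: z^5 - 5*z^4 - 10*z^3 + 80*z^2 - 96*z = (z - 2)*(z^4 - 3*z^3 - 16*z^2 + 48*z) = (z - 4)*(z - 2)*(z^3 + z^2 - 12*z) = (z - 4)*(z - 3)*(z - 2)*(z^2 + 4*z) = (z - 4)*(z - 3)*(z - 2)*(z + 4)*(z)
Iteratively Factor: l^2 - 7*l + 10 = (l - 2)*(l - 5)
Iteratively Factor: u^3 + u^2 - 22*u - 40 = (u + 4)*(u^2 - 3*u - 10) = (u + 2)*(u + 4)*(u - 5)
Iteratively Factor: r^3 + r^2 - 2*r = (r + 2)*(r^2 - r) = r*(r + 2)*(r - 1)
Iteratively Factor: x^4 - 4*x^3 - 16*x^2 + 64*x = (x - 4)*(x^3 - 16*x) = x*(x - 4)*(x^2 - 16) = x*(x - 4)*(x + 4)*(x - 4)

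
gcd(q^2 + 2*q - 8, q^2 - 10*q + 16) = q - 2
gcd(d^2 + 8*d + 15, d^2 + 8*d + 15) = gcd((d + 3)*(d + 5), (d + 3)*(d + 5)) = d^2 + 8*d + 15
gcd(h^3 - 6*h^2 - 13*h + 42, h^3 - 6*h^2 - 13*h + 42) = h^3 - 6*h^2 - 13*h + 42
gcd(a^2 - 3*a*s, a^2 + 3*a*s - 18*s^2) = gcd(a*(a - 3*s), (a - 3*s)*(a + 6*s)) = -a + 3*s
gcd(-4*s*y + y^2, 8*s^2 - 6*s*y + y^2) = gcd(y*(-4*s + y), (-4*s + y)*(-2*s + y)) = -4*s + y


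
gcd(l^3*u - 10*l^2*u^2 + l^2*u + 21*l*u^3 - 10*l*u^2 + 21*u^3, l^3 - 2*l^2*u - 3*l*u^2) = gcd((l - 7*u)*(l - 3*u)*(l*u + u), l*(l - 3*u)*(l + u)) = -l + 3*u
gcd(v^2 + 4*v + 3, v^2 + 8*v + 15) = v + 3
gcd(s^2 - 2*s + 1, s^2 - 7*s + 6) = s - 1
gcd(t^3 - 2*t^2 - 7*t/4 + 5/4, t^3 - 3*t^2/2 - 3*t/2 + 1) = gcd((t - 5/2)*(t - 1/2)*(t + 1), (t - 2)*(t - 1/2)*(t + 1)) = t^2 + t/2 - 1/2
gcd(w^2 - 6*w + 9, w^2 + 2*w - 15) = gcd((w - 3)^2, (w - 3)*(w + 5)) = w - 3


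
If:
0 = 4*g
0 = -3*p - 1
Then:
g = 0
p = -1/3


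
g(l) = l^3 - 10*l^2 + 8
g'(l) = 3*l^2 - 20*l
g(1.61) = -13.75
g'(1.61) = -24.42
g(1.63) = -14.24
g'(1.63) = -24.63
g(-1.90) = -34.96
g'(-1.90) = 48.83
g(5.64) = -130.69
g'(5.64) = -17.37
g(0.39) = 6.54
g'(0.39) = -7.34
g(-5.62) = -485.35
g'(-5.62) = 207.15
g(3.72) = -78.91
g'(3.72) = -32.88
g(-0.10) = 7.90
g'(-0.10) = 2.03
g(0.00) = 8.00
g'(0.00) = 0.00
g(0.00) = 8.00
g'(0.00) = 0.00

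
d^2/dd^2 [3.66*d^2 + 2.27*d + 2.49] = 7.32000000000000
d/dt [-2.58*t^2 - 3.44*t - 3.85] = -5.16*t - 3.44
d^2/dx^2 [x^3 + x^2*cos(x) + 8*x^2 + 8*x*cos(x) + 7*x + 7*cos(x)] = -x^2*cos(x) - 4*x*sin(x) - 8*x*cos(x) + 6*x - 16*sin(x) - 5*cos(x) + 16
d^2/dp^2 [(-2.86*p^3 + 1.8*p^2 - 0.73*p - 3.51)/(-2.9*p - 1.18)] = (48.1052*p^3 + 58.72152*p^2 + 23.893584*p + 49.02944)/(24.389*p^3 + 29.7714*p^2 + 12.11388*p + 1.643032)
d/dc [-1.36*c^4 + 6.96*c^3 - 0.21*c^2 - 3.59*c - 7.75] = -5.44*c^3 + 20.88*c^2 - 0.42*c - 3.59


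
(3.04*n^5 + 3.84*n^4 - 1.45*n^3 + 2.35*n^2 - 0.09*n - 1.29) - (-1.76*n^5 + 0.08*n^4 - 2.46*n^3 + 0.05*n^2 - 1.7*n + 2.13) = 4.8*n^5 + 3.76*n^4 + 1.01*n^3 + 2.3*n^2 + 1.61*n - 3.42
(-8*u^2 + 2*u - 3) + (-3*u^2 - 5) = -11*u^2 + 2*u - 8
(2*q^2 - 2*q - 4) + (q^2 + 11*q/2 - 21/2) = 3*q^2 + 7*q/2 - 29/2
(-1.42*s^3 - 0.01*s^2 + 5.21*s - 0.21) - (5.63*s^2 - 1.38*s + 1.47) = -1.42*s^3 - 5.64*s^2 + 6.59*s - 1.68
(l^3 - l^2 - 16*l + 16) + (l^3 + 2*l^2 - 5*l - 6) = 2*l^3 + l^2 - 21*l + 10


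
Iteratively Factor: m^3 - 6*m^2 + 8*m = (m - 2)*(m^2 - 4*m) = (m - 4)*(m - 2)*(m)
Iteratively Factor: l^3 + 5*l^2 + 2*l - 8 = (l + 2)*(l^2 + 3*l - 4) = (l + 2)*(l + 4)*(l - 1)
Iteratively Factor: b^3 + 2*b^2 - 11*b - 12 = (b - 3)*(b^2 + 5*b + 4) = (b - 3)*(b + 1)*(b + 4)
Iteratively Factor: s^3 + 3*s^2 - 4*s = (s + 4)*(s^2 - s) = s*(s + 4)*(s - 1)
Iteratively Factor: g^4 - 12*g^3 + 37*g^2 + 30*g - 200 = (g + 2)*(g^3 - 14*g^2 + 65*g - 100) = (g - 5)*(g + 2)*(g^2 - 9*g + 20) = (g - 5)*(g - 4)*(g + 2)*(g - 5)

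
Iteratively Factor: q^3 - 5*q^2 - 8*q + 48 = (q - 4)*(q^2 - q - 12) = (q - 4)^2*(q + 3)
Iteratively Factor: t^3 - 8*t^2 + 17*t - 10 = (t - 1)*(t^2 - 7*t + 10) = (t - 5)*(t - 1)*(t - 2)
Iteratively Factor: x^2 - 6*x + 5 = (x - 5)*(x - 1)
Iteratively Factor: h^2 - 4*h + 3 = (h - 3)*(h - 1)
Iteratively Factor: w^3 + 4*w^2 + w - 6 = (w + 2)*(w^2 + 2*w - 3) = (w + 2)*(w + 3)*(w - 1)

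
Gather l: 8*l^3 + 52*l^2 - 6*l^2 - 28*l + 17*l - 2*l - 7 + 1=8*l^3 + 46*l^2 - 13*l - 6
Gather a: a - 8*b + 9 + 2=a - 8*b + 11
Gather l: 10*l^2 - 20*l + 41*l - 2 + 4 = 10*l^2 + 21*l + 2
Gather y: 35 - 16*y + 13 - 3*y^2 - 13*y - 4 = -3*y^2 - 29*y + 44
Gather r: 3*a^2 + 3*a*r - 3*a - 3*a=3*a^2 + 3*a*r - 6*a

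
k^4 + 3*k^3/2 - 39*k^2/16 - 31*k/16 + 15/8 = (k - 1)*(k - 3/4)*(k + 5/4)*(k + 2)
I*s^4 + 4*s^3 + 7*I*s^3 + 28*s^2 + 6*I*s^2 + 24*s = s*(s + 6)*(s - 4*I)*(I*s + I)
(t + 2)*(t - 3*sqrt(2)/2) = t^2 - 3*sqrt(2)*t/2 + 2*t - 3*sqrt(2)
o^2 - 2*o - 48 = (o - 8)*(o + 6)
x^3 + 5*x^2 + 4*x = x*(x + 1)*(x + 4)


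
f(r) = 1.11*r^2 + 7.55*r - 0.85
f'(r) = 2.22*r + 7.55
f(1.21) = 9.91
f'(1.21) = 10.24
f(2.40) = 23.66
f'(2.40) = 12.88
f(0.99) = 7.71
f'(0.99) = 9.75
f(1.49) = 12.86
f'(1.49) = 10.86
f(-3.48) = -13.68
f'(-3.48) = -0.18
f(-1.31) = -8.84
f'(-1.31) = 4.64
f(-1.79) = -10.81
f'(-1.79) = 3.58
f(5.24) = 69.19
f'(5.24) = 19.18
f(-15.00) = 135.65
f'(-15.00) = -25.75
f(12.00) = 249.59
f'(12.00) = 34.19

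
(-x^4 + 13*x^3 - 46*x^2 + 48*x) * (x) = -x^5 + 13*x^4 - 46*x^3 + 48*x^2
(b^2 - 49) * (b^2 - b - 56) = b^4 - b^3 - 105*b^2 + 49*b + 2744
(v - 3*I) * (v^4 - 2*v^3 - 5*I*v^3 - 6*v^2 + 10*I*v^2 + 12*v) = v^5 - 2*v^4 - 8*I*v^4 - 21*v^3 + 16*I*v^3 + 42*v^2 + 18*I*v^2 - 36*I*v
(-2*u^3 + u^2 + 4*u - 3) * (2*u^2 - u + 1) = -4*u^5 + 4*u^4 + 5*u^3 - 9*u^2 + 7*u - 3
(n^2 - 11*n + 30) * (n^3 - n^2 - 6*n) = n^5 - 12*n^4 + 35*n^3 + 36*n^2 - 180*n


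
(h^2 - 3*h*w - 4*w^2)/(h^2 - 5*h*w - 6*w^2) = (-h + 4*w)/(-h + 6*w)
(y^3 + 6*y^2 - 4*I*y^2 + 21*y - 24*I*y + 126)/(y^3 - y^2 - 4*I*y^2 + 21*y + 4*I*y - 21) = (y + 6)/(y - 1)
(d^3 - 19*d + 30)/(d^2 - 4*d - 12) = (-d^3 + 19*d - 30)/(-d^2 + 4*d + 12)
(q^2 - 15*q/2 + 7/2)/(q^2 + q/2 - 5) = (2*q^2 - 15*q + 7)/(2*q^2 + q - 10)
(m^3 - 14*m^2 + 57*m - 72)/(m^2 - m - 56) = (m^2 - 6*m + 9)/(m + 7)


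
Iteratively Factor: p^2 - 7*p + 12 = (p - 3)*(p - 4)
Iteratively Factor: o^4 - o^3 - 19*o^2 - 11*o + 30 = (o - 5)*(o^3 + 4*o^2 + o - 6) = (o - 5)*(o - 1)*(o^2 + 5*o + 6) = (o - 5)*(o - 1)*(o + 2)*(o + 3)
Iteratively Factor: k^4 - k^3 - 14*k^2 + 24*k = (k + 4)*(k^3 - 5*k^2 + 6*k) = k*(k + 4)*(k^2 - 5*k + 6) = k*(k - 2)*(k + 4)*(k - 3)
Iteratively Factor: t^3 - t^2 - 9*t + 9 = (t + 3)*(t^2 - 4*t + 3) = (t - 3)*(t + 3)*(t - 1)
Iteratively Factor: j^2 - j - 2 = (j - 2)*(j + 1)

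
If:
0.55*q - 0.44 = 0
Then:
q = 0.80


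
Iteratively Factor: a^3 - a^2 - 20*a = (a - 5)*(a^2 + 4*a) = (a - 5)*(a + 4)*(a)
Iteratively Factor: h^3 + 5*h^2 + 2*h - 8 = (h + 2)*(h^2 + 3*h - 4) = (h + 2)*(h + 4)*(h - 1)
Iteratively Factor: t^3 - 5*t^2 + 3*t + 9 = (t - 3)*(t^2 - 2*t - 3) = (t - 3)*(t + 1)*(t - 3)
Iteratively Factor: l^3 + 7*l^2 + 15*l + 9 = (l + 3)*(l^2 + 4*l + 3) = (l + 1)*(l + 3)*(l + 3)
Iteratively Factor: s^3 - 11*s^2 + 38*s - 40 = (s - 5)*(s^2 - 6*s + 8) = (s - 5)*(s - 4)*(s - 2)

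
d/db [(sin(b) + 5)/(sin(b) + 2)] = -3*cos(b)/(sin(b) + 2)^2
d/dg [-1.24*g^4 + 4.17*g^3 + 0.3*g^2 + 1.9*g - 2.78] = -4.96*g^3 + 12.51*g^2 + 0.6*g + 1.9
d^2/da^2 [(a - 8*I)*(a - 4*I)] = 2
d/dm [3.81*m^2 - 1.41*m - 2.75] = 7.62*m - 1.41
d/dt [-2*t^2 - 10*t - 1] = -4*t - 10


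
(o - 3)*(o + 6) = o^2 + 3*o - 18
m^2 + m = m*(m + 1)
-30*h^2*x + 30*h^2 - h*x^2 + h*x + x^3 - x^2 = (-6*h + x)*(5*h + x)*(x - 1)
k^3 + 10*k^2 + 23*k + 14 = (k + 1)*(k + 2)*(k + 7)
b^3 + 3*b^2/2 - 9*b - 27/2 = (b - 3)*(b + 3/2)*(b + 3)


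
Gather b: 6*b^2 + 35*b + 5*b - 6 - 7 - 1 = 6*b^2 + 40*b - 14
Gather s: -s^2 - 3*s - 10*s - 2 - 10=-s^2 - 13*s - 12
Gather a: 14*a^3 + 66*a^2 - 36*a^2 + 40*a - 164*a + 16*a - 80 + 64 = 14*a^3 + 30*a^2 - 108*a - 16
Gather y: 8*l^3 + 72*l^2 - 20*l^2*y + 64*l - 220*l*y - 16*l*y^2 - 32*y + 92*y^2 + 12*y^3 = 8*l^3 + 72*l^2 + 64*l + 12*y^3 + y^2*(92 - 16*l) + y*(-20*l^2 - 220*l - 32)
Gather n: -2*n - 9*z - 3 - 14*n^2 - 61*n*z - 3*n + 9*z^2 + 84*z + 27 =-14*n^2 + n*(-61*z - 5) + 9*z^2 + 75*z + 24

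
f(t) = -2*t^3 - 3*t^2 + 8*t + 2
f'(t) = -6*t^2 - 6*t + 8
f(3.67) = -107.91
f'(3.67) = -94.83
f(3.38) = -82.46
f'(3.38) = -80.83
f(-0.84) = -5.65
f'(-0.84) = 8.81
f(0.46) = 4.85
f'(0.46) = 3.97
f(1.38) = 2.07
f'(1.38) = -11.71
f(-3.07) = 7.03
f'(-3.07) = -30.13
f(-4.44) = 82.40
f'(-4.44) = -83.64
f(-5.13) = 152.02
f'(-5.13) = -119.12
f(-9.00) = 1145.00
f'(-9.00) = -424.00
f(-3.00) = 5.00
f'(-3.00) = -28.00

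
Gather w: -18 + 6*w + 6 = 6*w - 12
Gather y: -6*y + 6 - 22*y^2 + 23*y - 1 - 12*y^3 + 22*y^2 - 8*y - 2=-12*y^3 + 9*y + 3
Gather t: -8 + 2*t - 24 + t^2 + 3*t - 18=t^2 + 5*t - 50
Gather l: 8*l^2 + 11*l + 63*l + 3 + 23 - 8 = 8*l^2 + 74*l + 18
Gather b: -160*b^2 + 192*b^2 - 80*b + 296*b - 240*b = 32*b^2 - 24*b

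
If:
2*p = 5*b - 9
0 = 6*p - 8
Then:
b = 7/3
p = 4/3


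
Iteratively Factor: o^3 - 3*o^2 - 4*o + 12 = (o - 2)*(o^2 - o - 6) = (o - 2)*(o + 2)*(o - 3)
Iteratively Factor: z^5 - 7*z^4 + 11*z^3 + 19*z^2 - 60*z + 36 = (z - 2)*(z^4 - 5*z^3 + z^2 + 21*z - 18) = (z - 3)*(z - 2)*(z^3 - 2*z^2 - 5*z + 6) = (z - 3)^2*(z - 2)*(z^2 + z - 2) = (z - 3)^2*(z - 2)*(z - 1)*(z + 2)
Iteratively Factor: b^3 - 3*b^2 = (b - 3)*(b^2) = b*(b - 3)*(b)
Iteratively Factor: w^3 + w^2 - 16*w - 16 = (w + 1)*(w^2 - 16) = (w + 1)*(w + 4)*(w - 4)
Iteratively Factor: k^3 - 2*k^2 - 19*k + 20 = (k - 1)*(k^2 - k - 20) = (k - 5)*(k - 1)*(k + 4)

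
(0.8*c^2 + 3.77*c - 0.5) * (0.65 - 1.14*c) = -0.912*c^3 - 3.7778*c^2 + 3.0205*c - 0.325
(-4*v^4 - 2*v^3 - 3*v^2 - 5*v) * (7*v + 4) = -28*v^5 - 30*v^4 - 29*v^3 - 47*v^2 - 20*v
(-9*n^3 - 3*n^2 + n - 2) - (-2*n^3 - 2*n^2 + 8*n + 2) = -7*n^3 - n^2 - 7*n - 4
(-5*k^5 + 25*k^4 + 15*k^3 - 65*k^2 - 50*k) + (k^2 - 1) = -5*k^5 + 25*k^4 + 15*k^3 - 64*k^2 - 50*k - 1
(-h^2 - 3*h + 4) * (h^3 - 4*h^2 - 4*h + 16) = -h^5 + h^4 + 20*h^3 - 20*h^2 - 64*h + 64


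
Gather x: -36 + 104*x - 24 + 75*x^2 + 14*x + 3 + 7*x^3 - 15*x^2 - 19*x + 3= 7*x^3 + 60*x^2 + 99*x - 54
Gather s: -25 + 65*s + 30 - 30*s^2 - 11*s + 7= -30*s^2 + 54*s + 12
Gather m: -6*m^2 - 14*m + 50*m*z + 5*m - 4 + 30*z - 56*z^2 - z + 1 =-6*m^2 + m*(50*z - 9) - 56*z^2 + 29*z - 3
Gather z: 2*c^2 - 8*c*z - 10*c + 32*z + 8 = 2*c^2 - 10*c + z*(32 - 8*c) + 8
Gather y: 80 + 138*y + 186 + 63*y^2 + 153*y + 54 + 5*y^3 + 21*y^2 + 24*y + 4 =5*y^3 + 84*y^2 + 315*y + 324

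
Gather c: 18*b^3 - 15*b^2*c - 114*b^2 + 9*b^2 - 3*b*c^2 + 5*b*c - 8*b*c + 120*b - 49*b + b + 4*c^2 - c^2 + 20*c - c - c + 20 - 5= 18*b^3 - 105*b^2 + 72*b + c^2*(3 - 3*b) + c*(-15*b^2 - 3*b + 18) + 15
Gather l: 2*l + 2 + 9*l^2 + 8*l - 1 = 9*l^2 + 10*l + 1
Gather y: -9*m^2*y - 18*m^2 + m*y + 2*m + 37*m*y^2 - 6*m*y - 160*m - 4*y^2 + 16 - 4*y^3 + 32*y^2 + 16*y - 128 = -18*m^2 - 158*m - 4*y^3 + y^2*(37*m + 28) + y*(-9*m^2 - 5*m + 16) - 112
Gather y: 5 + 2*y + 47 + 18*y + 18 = 20*y + 70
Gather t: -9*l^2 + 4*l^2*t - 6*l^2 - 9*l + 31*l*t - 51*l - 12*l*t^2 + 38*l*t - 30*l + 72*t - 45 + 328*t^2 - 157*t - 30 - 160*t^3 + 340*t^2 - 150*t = -15*l^2 - 90*l - 160*t^3 + t^2*(668 - 12*l) + t*(4*l^2 + 69*l - 235) - 75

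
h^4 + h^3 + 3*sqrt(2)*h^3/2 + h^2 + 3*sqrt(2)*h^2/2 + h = h*(h + 1)*(h + sqrt(2)/2)*(h + sqrt(2))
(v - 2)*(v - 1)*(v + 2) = v^3 - v^2 - 4*v + 4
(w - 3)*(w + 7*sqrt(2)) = w^2 - 3*w + 7*sqrt(2)*w - 21*sqrt(2)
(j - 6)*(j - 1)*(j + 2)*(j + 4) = j^4 - j^3 - 28*j^2 - 20*j + 48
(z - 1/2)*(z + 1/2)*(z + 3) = z^3 + 3*z^2 - z/4 - 3/4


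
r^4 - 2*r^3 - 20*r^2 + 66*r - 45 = (r - 3)^2*(r - 1)*(r + 5)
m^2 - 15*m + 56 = (m - 8)*(m - 7)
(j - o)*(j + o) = j^2 - o^2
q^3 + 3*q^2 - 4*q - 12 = (q - 2)*(q + 2)*(q + 3)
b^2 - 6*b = b*(b - 6)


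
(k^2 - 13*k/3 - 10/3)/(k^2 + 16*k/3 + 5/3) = (3*k^2 - 13*k - 10)/(3*k^2 + 16*k + 5)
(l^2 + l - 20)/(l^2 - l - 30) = (l - 4)/(l - 6)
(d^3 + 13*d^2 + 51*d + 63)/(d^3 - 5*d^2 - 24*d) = (d^2 + 10*d + 21)/(d*(d - 8))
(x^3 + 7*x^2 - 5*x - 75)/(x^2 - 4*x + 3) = (x^2 + 10*x + 25)/(x - 1)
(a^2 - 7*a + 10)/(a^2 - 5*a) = (a - 2)/a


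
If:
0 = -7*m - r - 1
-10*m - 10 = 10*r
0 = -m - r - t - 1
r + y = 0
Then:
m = 0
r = -1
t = 0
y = 1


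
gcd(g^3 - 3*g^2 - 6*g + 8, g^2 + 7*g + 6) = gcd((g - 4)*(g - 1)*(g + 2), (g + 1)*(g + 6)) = 1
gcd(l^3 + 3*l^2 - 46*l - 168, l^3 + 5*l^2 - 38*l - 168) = l + 4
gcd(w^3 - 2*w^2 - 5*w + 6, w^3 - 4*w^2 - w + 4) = w - 1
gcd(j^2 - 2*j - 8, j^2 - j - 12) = j - 4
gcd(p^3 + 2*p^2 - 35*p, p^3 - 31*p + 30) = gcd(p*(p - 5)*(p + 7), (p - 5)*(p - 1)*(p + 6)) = p - 5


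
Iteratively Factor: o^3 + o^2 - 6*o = (o)*(o^2 + o - 6) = o*(o - 2)*(o + 3)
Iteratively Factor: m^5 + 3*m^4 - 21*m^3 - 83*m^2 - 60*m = (m)*(m^4 + 3*m^3 - 21*m^2 - 83*m - 60) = m*(m + 3)*(m^3 - 21*m - 20) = m*(m + 1)*(m + 3)*(m^2 - m - 20) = m*(m - 5)*(m + 1)*(m + 3)*(m + 4)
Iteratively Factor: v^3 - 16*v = (v)*(v^2 - 16) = v*(v + 4)*(v - 4)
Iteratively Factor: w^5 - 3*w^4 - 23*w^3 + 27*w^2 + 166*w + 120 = (w + 1)*(w^4 - 4*w^3 - 19*w^2 + 46*w + 120) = (w - 5)*(w + 1)*(w^3 + w^2 - 14*w - 24) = (w - 5)*(w - 4)*(w + 1)*(w^2 + 5*w + 6) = (w - 5)*(w - 4)*(w + 1)*(w + 2)*(w + 3)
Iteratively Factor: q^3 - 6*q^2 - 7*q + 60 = (q - 4)*(q^2 - 2*q - 15) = (q - 5)*(q - 4)*(q + 3)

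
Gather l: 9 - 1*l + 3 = 12 - l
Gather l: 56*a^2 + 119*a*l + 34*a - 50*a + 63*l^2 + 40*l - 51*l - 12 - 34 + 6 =56*a^2 - 16*a + 63*l^2 + l*(119*a - 11) - 40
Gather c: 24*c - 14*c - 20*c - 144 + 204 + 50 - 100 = 10 - 10*c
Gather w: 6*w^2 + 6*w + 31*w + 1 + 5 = 6*w^2 + 37*w + 6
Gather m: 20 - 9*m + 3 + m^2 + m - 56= m^2 - 8*m - 33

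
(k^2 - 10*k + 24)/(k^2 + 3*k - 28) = (k - 6)/(k + 7)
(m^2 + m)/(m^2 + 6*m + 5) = m/(m + 5)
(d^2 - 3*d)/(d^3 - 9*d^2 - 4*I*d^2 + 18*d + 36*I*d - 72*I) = d/(d^2 + d*(-6 - 4*I) + 24*I)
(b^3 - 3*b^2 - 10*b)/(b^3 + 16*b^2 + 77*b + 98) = b*(b - 5)/(b^2 + 14*b + 49)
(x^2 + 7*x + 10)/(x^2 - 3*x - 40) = (x + 2)/(x - 8)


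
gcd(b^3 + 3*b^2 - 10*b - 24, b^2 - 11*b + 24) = b - 3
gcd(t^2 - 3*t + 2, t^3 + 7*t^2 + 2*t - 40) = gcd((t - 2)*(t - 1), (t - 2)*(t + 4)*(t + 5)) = t - 2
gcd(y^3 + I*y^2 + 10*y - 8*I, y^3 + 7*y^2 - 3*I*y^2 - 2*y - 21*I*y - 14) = y^2 - 3*I*y - 2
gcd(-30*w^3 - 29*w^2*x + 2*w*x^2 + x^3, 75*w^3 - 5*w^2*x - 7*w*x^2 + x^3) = -5*w + x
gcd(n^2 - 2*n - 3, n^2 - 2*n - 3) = n^2 - 2*n - 3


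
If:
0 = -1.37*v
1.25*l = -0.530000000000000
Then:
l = -0.42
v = 0.00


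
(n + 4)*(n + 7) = n^2 + 11*n + 28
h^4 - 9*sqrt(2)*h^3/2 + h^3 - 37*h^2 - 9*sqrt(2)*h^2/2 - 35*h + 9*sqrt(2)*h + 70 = (h - 1)*(h + 2)*(h - 7*sqrt(2))*(h + 5*sqrt(2)/2)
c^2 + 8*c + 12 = (c + 2)*(c + 6)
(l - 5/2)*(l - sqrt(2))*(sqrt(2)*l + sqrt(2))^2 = 2*l^4 - 2*sqrt(2)*l^3 - l^3 - 8*l^2 + sqrt(2)*l^2 - 5*l + 8*sqrt(2)*l + 5*sqrt(2)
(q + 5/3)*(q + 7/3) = q^2 + 4*q + 35/9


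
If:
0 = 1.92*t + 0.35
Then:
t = -0.18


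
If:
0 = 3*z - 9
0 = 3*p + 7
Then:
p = -7/3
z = 3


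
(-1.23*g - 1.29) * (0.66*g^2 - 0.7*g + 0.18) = -0.8118*g^3 + 0.00959999999999994*g^2 + 0.6816*g - 0.2322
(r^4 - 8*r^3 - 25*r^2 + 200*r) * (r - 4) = r^5 - 12*r^4 + 7*r^3 + 300*r^2 - 800*r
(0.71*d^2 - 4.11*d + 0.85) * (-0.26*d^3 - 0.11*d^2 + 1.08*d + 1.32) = -0.1846*d^5 + 0.9905*d^4 + 0.9979*d^3 - 3.5951*d^2 - 4.5072*d + 1.122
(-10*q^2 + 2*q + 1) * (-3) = 30*q^2 - 6*q - 3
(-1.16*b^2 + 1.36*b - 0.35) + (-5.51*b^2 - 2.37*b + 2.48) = -6.67*b^2 - 1.01*b + 2.13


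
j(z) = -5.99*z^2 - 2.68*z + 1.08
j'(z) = -11.98*z - 2.68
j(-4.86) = -127.38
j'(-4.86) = 55.54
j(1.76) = -22.19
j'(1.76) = -23.76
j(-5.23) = -148.75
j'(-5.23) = 59.98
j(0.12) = 0.67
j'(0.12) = -4.12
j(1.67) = -20.10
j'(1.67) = -22.69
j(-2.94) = -42.82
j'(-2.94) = 32.54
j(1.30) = -12.53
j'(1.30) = -18.25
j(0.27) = -0.08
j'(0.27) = -5.91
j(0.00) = 1.08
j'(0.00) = -2.68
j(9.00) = -508.23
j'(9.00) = -110.50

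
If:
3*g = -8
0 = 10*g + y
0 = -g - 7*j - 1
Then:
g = -8/3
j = 5/21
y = 80/3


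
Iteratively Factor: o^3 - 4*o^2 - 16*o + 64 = (o - 4)*(o^2 - 16) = (o - 4)^2*(o + 4)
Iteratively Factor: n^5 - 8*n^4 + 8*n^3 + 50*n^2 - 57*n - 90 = (n + 2)*(n^4 - 10*n^3 + 28*n^2 - 6*n - 45) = (n - 3)*(n + 2)*(n^3 - 7*n^2 + 7*n + 15) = (n - 3)*(n + 1)*(n + 2)*(n^2 - 8*n + 15) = (n - 3)^2*(n + 1)*(n + 2)*(n - 5)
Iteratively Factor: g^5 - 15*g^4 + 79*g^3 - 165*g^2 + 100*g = (g - 1)*(g^4 - 14*g^3 + 65*g^2 - 100*g) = (g - 4)*(g - 1)*(g^3 - 10*g^2 + 25*g) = (g - 5)*(g - 4)*(g - 1)*(g^2 - 5*g) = g*(g - 5)*(g - 4)*(g - 1)*(g - 5)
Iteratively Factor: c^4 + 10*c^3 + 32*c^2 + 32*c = (c + 2)*(c^3 + 8*c^2 + 16*c) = (c + 2)*(c + 4)*(c^2 + 4*c) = c*(c + 2)*(c + 4)*(c + 4)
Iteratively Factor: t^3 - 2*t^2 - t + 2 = (t + 1)*(t^2 - 3*t + 2) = (t - 1)*(t + 1)*(t - 2)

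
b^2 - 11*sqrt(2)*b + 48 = (b - 8*sqrt(2))*(b - 3*sqrt(2))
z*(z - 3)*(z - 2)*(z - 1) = z^4 - 6*z^3 + 11*z^2 - 6*z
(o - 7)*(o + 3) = o^2 - 4*o - 21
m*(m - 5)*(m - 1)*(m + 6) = m^4 - 31*m^2 + 30*m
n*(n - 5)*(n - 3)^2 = n^4 - 11*n^3 + 39*n^2 - 45*n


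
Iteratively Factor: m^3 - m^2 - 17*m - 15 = (m + 3)*(m^2 - 4*m - 5) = (m - 5)*(m + 3)*(m + 1)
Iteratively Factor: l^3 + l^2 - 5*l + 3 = (l + 3)*(l^2 - 2*l + 1) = (l - 1)*(l + 3)*(l - 1)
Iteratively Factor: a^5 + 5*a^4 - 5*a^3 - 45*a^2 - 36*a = (a + 4)*(a^4 + a^3 - 9*a^2 - 9*a) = (a + 3)*(a + 4)*(a^3 - 2*a^2 - 3*a) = (a - 3)*(a + 3)*(a + 4)*(a^2 + a) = (a - 3)*(a + 1)*(a + 3)*(a + 4)*(a)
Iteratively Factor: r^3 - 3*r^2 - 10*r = (r - 5)*(r^2 + 2*r) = (r - 5)*(r + 2)*(r)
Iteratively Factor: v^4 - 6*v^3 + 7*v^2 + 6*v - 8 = (v - 4)*(v^3 - 2*v^2 - v + 2) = (v - 4)*(v - 1)*(v^2 - v - 2) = (v - 4)*(v - 2)*(v - 1)*(v + 1)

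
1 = 1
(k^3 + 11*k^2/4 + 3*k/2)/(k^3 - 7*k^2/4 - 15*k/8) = 2*(k + 2)/(2*k - 5)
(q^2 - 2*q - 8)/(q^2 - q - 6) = (q - 4)/(q - 3)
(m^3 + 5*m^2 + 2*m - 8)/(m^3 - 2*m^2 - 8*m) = (m^2 + 3*m - 4)/(m*(m - 4))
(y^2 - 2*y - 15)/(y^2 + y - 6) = (y - 5)/(y - 2)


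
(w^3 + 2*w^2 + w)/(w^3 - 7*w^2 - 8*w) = (w + 1)/(w - 8)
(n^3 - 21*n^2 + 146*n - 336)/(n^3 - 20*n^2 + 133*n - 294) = (n - 8)/(n - 7)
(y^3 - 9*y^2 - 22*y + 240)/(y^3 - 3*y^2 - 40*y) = (y - 6)/y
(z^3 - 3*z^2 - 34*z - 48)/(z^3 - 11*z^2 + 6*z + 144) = (z + 2)/(z - 6)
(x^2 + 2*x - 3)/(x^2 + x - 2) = (x + 3)/(x + 2)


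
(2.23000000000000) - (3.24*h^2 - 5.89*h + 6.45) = -3.24*h^2 + 5.89*h - 4.22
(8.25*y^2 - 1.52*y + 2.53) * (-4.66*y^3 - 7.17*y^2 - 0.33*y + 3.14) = -38.445*y^5 - 52.0693*y^4 - 3.6139*y^3 + 8.2665*y^2 - 5.6077*y + 7.9442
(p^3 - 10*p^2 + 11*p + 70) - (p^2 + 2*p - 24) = p^3 - 11*p^2 + 9*p + 94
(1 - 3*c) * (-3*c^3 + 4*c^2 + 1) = 9*c^4 - 15*c^3 + 4*c^2 - 3*c + 1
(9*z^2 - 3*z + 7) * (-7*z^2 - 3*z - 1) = -63*z^4 - 6*z^3 - 49*z^2 - 18*z - 7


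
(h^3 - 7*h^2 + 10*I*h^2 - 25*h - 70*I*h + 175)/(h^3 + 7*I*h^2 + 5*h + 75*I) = (h - 7)/(h - 3*I)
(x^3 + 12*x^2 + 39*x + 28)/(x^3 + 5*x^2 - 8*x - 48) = (x^2 + 8*x + 7)/(x^2 + x - 12)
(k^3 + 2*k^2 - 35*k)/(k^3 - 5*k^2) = (k + 7)/k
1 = 1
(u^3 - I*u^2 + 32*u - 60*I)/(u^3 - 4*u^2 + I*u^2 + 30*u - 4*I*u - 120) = (u - 2*I)/(u - 4)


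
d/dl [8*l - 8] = 8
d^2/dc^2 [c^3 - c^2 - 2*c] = 6*c - 2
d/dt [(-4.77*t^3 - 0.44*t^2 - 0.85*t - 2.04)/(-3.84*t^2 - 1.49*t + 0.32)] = (18.3168*t^4 + 14.2146*t^3 - 7.1876*t^2 - 15.9488*t - 3.3116)/(14.7456*t^4 + 11.4432*t^3 - 0.2375*t^2 - 0.9536*t + 0.1024)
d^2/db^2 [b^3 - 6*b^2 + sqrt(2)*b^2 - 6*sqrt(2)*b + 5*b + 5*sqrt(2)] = 6*b - 12 + 2*sqrt(2)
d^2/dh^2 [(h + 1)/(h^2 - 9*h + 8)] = 2*((8 - 3*h)*(h^2 - 9*h + 8) + (h + 1)*(2*h - 9)^2)/(h^2 - 9*h + 8)^3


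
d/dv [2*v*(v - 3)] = 4*v - 6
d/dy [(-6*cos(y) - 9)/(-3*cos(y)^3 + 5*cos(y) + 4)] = 12*(-sin(y) + 12*sin(2*y) + 27*sin(3*y) + 6*sin(4*y))/(11*cos(y) - 3*cos(3*y) + 16)^2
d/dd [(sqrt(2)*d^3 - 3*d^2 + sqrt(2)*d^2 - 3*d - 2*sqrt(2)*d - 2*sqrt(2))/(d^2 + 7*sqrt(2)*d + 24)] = (sqrt(2)*d^4 + 28*d^3 + 17*d^2 + 53*sqrt(2)*d^2 - 144*d + 52*sqrt(2)*d - 48*sqrt(2) - 44)/(d^4 + 14*sqrt(2)*d^3 + 146*d^2 + 336*sqrt(2)*d + 576)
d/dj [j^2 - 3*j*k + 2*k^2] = 2*j - 3*k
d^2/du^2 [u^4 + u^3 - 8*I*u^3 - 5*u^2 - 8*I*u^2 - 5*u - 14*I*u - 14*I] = 12*u^2 + u*(6 - 48*I) - 10 - 16*I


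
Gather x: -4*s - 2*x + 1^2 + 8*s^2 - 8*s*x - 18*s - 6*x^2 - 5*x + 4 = 8*s^2 - 22*s - 6*x^2 + x*(-8*s - 7) + 5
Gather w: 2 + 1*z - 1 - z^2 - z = 1 - z^2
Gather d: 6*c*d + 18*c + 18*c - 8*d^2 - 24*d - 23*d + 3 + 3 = 36*c - 8*d^2 + d*(6*c - 47) + 6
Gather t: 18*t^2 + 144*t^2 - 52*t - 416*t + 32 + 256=162*t^2 - 468*t + 288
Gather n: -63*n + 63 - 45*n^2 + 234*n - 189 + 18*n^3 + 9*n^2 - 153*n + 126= 18*n^3 - 36*n^2 + 18*n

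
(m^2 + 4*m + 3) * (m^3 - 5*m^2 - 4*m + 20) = m^5 - m^4 - 21*m^3 - 11*m^2 + 68*m + 60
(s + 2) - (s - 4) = 6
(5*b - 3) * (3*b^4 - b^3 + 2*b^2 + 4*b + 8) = 15*b^5 - 14*b^4 + 13*b^3 + 14*b^2 + 28*b - 24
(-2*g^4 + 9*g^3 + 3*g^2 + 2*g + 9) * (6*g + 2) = -12*g^5 + 50*g^4 + 36*g^3 + 18*g^2 + 58*g + 18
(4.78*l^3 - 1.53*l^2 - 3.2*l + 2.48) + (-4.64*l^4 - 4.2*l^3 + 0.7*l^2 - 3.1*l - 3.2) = -4.64*l^4 + 0.58*l^3 - 0.83*l^2 - 6.3*l - 0.72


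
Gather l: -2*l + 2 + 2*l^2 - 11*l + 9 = 2*l^2 - 13*l + 11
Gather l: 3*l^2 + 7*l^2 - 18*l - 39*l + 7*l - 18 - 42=10*l^2 - 50*l - 60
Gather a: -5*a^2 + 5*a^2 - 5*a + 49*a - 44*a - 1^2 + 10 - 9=0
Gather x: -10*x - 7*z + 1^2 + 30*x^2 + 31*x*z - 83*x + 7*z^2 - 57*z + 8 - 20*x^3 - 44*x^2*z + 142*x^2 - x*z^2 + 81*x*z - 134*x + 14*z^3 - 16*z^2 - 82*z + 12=-20*x^3 + x^2*(172 - 44*z) + x*(-z^2 + 112*z - 227) + 14*z^3 - 9*z^2 - 146*z + 21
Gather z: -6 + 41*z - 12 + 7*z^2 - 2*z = 7*z^2 + 39*z - 18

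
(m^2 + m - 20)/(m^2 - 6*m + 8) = (m + 5)/(m - 2)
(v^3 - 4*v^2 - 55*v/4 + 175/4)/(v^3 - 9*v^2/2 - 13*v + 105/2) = (v - 5/2)/(v - 3)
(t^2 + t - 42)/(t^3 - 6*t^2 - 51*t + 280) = (t - 6)/(t^2 - 13*t + 40)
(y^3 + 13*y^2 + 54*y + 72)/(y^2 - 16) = (y^2 + 9*y + 18)/(y - 4)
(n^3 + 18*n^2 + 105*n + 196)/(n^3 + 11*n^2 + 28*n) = (n + 7)/n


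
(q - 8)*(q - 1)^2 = q^3 - 10*q^2 + 17*q - 8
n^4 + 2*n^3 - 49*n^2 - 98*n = n*(n - 7)*(n + 2)*(n + 7)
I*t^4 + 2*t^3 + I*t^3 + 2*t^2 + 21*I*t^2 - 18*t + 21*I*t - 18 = (t - 6*I)*(t + I)*(t + 3*I)*(I*t + I)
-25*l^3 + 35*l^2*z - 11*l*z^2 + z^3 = (-5*l + z)^2*(-l + z)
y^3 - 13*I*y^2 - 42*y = y*(y - 7*I)*(y - 6*I)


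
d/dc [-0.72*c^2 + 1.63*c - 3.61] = 1.63 - 1.44*c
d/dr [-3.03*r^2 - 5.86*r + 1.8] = -6.06*r - 5.86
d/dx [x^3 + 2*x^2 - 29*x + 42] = 3*x^2 + 4*x - 29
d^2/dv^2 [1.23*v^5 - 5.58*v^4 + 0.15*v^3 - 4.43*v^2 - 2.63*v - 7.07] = 24.6*v^3 - 66.96*v^2 + 0.9*v - 8.86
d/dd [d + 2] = 1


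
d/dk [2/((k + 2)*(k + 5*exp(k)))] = -(2*k + 2*(k + 2)*(5*exp(k) + 1) + 10*exp(k))/((k + 2)^2*(k + 5*exp(k))^2)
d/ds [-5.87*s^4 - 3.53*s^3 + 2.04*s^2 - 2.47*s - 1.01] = -23.48*s^3 - 10.59*s^2 + 4.08*s - 2.47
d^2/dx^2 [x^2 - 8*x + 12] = 2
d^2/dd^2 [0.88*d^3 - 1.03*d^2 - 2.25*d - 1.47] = 5.28*d - 2.06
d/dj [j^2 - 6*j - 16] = 2*j - 6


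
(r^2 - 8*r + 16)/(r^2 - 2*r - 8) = (r - 4)/(r + 2)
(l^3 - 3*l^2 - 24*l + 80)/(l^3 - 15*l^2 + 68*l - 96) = (l^2 + l - 20)/(l^2 - 11*l + 24)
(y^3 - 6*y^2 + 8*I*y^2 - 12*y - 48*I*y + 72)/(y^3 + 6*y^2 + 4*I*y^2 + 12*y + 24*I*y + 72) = (y^2 + 2*y*(-3 + I) - 12*I)/(y^2 + 2*y*(3 - I) - 12*I)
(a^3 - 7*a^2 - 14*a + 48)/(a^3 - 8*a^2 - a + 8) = (a^2 + a - 6)/(a^2 - 1)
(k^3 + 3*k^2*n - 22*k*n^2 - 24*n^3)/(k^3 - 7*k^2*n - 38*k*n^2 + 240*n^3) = (k^2 - 3*k*n - 4*n^2)/(k^2 - 13*k*n + 40*n^2)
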